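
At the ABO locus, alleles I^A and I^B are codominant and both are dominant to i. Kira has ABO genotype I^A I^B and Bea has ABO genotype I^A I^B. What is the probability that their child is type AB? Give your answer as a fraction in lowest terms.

1/2

ABO cross I^A I^B × I^A I^B → offspring phenotypes: 1/4 A, 1/4 B, 1/2 AB.
So P(type AB) = 1/2.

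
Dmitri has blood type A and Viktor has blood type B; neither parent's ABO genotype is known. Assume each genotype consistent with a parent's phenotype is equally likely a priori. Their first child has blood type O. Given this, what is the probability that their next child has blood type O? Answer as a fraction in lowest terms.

Possible genotypes: Dmitri ∈ {AA, AO}; Viktor ∈ {BB, BO}.
Weight each parental genotype pair by prior × P(type-O child):
  AO × BO: posterior weight 1; P(next child type O) = 1/4.
Weighted sum = 1/4.

1/4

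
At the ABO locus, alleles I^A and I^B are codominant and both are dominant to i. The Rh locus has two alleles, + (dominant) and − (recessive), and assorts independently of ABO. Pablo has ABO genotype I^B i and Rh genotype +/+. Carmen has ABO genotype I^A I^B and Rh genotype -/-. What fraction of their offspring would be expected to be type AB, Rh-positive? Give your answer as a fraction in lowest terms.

ABO cross I^B i × I^A I^B → offspring phenotypes: 1/4 A, 1/2 B, 1/4 AB.
Rh cross +/+ × -/- → 1 Rh+.
Independent loci: P(type AB, Rh-positive) = 1/4 × 1 = 1/4.

1/4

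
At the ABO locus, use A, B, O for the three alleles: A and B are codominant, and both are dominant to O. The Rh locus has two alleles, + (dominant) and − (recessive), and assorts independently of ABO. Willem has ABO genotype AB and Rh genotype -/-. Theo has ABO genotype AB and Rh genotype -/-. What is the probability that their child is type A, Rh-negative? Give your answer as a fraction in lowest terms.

ABO cross AB × AB → offspring phenotypes: 1/4 A, 1/4 B, 1/2 AB.
Rh cross -/- × -/- → 1 Rh-.
Independent loci: P(type A, Rh-negative) = 1/4 × 1 = 1/4.

1/4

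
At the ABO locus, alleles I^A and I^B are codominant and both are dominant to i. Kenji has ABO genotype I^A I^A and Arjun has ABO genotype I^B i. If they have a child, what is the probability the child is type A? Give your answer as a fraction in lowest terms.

ABO cross I^A I^A × I^B i → offspring phenotypes: 1/2 A, 1/2 AB.
So P(type A) = 1/2.

1/2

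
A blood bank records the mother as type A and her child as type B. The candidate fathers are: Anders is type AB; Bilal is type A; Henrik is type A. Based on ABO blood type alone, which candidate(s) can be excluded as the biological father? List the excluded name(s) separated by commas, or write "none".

A candidate is excluded only if no genotype consistent with his phenotype could produce a type B child with a type A mother.
Bilal (type A): no genotype consistent with that phenotype can produce a type-B child with a type-A mother.
Henrik (type A): no genotype consistent with that phenotype can produce a type-B child with a type-A mother.

Bilal, Henrik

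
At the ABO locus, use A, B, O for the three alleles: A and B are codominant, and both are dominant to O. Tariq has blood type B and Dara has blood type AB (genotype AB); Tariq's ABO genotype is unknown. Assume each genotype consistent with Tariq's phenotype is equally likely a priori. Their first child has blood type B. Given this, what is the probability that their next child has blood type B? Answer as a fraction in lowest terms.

1/2

Possible genotypes: Tariq ∈ {BB, BO}; Dara ∈ {AB}.
Weight each parental genotype pair by prior × P(type-B child):
  BB × AB: posterior weight 1/2; P(next child type B) = 1/2.
  BO × AB: posterior weight 1/2; P(next child type B) = 1/2.
Weighted sum = 1/2.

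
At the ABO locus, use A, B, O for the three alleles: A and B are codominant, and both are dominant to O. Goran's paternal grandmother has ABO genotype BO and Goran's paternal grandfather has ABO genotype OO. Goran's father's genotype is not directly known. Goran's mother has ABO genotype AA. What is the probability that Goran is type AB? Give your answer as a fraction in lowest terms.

Goran's father's ABO genotype from BO × OO: 1/2 BO, 1/2 OO.
Crossing each possibility with the mother AA and summing P(type AB): 1/2·1/2 + 1/2·0 = 1/4.

1/4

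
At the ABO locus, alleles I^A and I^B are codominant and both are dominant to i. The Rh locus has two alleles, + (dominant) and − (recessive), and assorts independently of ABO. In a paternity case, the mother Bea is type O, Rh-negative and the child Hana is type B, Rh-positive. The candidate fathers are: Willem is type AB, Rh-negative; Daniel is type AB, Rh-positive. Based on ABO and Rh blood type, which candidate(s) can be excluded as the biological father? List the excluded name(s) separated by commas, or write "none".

A candidate is excluded only if no genotype consistent with his phenotype could produce a type B, Rh-positive child with a type O, Rh-negative mother.
Willem (type AB, Rh-): no genotype consistent with that phenotype can produce a type-B Rh+ child with a type-O mother.

Willem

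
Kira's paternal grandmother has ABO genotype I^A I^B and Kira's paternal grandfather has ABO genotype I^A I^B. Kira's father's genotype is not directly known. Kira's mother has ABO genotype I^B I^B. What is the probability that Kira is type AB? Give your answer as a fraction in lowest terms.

1/2

Kira's father's ABO genotype from I^A I^B × I^A I^B: 1/4 I^A I^A, 1/2 I^A I^B, 1/4 I^B I^B.
Crossing each possibility with the mother I^B I^B and summing P(type AB): 1/4·1 + 1/2·1/2 + 1/4·0 = 1/2.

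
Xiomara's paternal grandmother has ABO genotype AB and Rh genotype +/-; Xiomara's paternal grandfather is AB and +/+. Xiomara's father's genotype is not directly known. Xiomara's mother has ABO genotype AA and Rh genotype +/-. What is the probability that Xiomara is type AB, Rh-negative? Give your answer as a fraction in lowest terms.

Xiomara's father's ABO genotype from AB × AB: 1/4 AA, 1/2 AB, 1/4 BB.
Crossing each possibility with the mother AA and summing P(type AB): 1/4·0 + 1/2·1/2 + 1/4·1 = 1/2.
Similarly for Rh via the father's Rh distribution: P(Rh-) = 1/8.
Independent loci: 1/2 × 1/8 = 1/16.

1/16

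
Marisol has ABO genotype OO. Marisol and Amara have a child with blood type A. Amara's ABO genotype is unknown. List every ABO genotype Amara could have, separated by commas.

AA, AB, AO

For each candidate genotype of Amara, check whether crossing it with OO can produce every observed child phenotype.
  AA → possible child types {A} ✓
  AB → possible child types {A, B} ✓
  AO → possible child types {O, A} ✓
  BB → possible child types {B} ✗
  BO → possible child types {O, B} ✗
  OO → possible child types {O} ✗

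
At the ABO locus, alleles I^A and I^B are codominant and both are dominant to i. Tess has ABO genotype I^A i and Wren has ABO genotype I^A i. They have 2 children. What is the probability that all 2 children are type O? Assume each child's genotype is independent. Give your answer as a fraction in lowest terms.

1/16

ABO cross I^A i × I^A i → 1/4 O, 3/4 A.
So P(type O) = 1/4 per child.
All 2 independent: (1/4)^2 = 1/16.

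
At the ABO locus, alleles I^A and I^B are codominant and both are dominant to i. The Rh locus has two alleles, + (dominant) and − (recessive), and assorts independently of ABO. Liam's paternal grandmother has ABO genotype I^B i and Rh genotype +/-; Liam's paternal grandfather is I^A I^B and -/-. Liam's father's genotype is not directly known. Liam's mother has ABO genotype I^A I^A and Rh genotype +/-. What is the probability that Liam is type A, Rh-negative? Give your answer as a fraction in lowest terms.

Liam's father's ABO genotype from I^B i × I^A I^B: 1/4 I^A I^B, 1/4 I^A i, 1/4 I^B I^B, 1/4 I^B i.
Crossing each possibility with the mother I^A I^A and summing P(type A): 1/4·1/2 + 1/4·1 + 1/4·0 + 1/4·1/2 = 1/2.
Similarly for Rh via the father's Rh distribution: P(Rh-) = 3/8.
Independent loci: 1/2 × 3/8 = 3/16.

3/16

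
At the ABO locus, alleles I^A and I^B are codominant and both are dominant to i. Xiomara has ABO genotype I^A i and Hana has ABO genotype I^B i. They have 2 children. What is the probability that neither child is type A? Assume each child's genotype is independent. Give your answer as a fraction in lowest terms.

9/16

ABO cross I^A i × I^B i → 1/4 O, 1/4 A, 1/4 B, 1/4 AB.
So P(type A) = 1/4 per child.
P(not type A) = 3/4 for one child; (3/4)^2 = 9/16.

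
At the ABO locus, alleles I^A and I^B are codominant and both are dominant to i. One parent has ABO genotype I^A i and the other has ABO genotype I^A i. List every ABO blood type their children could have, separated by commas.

O, A

Gametes from I^A i × I^A i give offspring ABO genotypes I^A I^A, I^A i, i i, i.e. phenotypes O, A.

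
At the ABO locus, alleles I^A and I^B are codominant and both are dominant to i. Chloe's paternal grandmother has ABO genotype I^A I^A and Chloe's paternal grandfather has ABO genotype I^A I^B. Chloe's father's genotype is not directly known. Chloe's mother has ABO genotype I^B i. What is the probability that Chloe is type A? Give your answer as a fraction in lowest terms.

3/8

Chloe's father's ABO genotype from I^A I^A × I^A I^B: 1/2 I^A I^A, 1/2 I^A I^B.
Crossing each possibility with the mother I^B i and summing P(type A): 1/2·1/2 + 1/2·1/4 = 3/8.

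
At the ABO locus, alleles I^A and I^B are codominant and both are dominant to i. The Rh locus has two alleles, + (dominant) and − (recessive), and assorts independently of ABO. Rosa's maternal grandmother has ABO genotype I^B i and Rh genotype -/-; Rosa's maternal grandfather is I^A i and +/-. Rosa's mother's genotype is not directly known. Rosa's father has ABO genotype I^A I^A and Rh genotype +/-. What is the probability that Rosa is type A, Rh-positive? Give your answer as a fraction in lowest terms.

Rosa's mother's ABO genotype from I^B i × I^A i: 1/4 I^A I^B, 1/4 I^A i, 1/4 I^B i, 1/4 i i.
Crossing each possibility with the father I^A I^A and summing P(type A): 1/4·1/2 + 1/4·1 + 1/4·1/2 + 1/4·1 = 3/4.
Similarly for Rh via the mother's Rh distribution: P(Rh+) = 5/8.
Independent loci: 3/4 × 5/8 = 15/32.

15/32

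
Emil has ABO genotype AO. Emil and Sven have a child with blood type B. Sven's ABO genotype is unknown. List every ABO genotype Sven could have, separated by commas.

For each candidate genotype of Sven, check whether crossing it with AO can produce every observed child phenotype.
  AA → possible child types {A} ✗
  AB → possible child types {A, B, AB} ✓
  AO → possible child types {O, A} ✗
  BB → possible child types {B, AB} ✓
  BO → possible child types {O, A, B, AB} ✓
  OO → possible child types {O, A} ✗

AB, BB, BO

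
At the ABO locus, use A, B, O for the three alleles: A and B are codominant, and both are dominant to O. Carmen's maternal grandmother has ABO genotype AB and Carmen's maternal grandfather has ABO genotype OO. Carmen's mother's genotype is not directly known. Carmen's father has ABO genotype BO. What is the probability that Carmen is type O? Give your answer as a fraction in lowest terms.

1/4

Carmen's mother's ABO genotype from AB × OO: 1/2 AO, 1/2 BO.
Crossing each possibility with the father BO and summing P(type O): 1/2·1/4 + 1/2·1/4 = 1/4.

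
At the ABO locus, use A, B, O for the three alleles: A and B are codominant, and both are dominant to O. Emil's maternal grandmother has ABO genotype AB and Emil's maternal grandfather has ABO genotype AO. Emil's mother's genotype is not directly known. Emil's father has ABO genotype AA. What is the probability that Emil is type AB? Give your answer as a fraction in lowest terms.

Emil's mother's ABO genotype from AB × AO: 1/4 AA, 1/4 AB, 1/4 AO, 1/4 BO.
Crossing each possibility with the father AA and summing P(type AB): 1/4·0 + 1/4·1/2 + 1/4·0 + 1/4·1/2 = 1/4.

1/4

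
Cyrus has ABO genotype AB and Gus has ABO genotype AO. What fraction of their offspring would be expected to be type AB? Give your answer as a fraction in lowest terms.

1/4

ABO cross AB × AO → offspring phenotypes: 1/2 A, 1/4 B, 1/4 AB.
So P(type AB) = 1/4.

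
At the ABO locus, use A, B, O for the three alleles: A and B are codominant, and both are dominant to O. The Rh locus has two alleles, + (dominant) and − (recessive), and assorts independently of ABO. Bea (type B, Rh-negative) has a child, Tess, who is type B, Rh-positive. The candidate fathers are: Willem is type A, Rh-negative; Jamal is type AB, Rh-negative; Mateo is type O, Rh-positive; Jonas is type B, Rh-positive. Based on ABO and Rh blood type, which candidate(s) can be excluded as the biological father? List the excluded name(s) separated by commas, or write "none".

A candidate is excluded only if no genotype consistent with his phenotype could produce a type B, Rh-positive child with a type B, Rh-negative mother.
Willem (type A, Rh-): no genotype consistent with that phenotype can produce a type-B Rh+ child with a type-B mother.
Jamal (type AB, Rh-): no genotype consistent with that phenotype can produce a type-B Rh+ child with a type-B mother.

Willem, Jamal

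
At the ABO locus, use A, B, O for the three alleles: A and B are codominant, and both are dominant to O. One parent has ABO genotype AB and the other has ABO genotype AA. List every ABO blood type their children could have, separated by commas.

Gametes from AB × AA give offspring ABO genotypes AA, AB, i.e. phenotypes A, AB.

A, AB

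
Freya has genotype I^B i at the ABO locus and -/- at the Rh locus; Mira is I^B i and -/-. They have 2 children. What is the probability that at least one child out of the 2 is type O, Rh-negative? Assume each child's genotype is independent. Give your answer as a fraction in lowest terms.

ABO cross I^B i × I^B i → 1/4 O, 3/4 B.
Rh cross -/- × -/- → 1 Rh-; so P(type O, Rh-negative) = 1/4 × 1 = 1/4 per child.
P(none) = (3/4)^2 = 9/16; P(at least one) = 1 − 9/16 = 7/16.

7/16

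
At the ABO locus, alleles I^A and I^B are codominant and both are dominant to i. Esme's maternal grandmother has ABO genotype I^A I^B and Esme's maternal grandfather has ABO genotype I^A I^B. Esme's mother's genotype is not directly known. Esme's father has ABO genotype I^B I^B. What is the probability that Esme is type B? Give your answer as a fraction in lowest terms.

Esme's mother's ABO genotype from I^A I^B × I^A I^B: 1/4 I^A I^A, 1/2 I^A I^B, 1/4 I^B I^B.
Crossing each possibility with the father I^B I^B and summing P(type B): 1/4·0 + 1/2·1/2 + 1/4·1 = 1/2.

1/2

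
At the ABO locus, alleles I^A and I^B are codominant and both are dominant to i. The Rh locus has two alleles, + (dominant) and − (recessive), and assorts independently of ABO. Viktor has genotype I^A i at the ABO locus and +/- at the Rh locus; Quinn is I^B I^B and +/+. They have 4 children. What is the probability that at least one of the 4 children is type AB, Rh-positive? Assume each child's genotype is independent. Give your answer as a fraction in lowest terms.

ABO cross I^A i × I^B I^B → 1/2 B, 1/2 AB.
Rh cross +/- × +/+ → 1 Rh+; so P(type AB, Rh-positive) = 1/2 × 1 = 1/2 per child.
P(none) = (1/2)^4 = 1/16; P(at least one) = 1 − 1/16 = 15/16.

15/16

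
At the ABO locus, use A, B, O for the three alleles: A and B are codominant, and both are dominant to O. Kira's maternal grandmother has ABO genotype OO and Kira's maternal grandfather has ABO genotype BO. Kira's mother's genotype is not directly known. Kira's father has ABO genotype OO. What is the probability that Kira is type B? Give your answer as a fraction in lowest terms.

Kira's mother's ABO genotype from OO × BO: 1/2 BO, 1/2 OO.
Crossing each possibility with the father OO and summing P(type B): 1/2·1/2 + 1/2·0 = 1/4.

1/4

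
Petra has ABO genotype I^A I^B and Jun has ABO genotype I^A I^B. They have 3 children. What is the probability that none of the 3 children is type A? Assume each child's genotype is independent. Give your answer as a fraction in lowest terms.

ABO cross I^A I^B × I^A I^B → 1/4 A, 1/4 B, 1/2 AB.
So P(type A) = 1/4 per child.
P(not type A) = 3/4 for one child; (3/4)^3 = 27/64.

27/64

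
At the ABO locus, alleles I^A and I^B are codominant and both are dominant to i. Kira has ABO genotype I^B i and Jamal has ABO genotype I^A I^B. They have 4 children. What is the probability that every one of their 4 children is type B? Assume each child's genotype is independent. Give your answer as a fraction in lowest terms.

1/16

ABO cross I^B i × I^A I^B → 1/4 A, 1/2 B, 1/4 AB.
So P(type B) = 1/2 per child.
All 4 independent: (1/2)^4 = 1/16.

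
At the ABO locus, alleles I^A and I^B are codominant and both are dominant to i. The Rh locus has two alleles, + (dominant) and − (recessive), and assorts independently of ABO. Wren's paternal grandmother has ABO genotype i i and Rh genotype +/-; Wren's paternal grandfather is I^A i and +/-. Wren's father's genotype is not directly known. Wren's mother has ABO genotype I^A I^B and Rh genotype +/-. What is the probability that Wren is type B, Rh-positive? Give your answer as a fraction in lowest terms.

Wren's father's ABO genotype from i i × I^A i: 1/2 I^A i, 1/2 i i.
Crossing each possibility with the mother I^A I^B and summing P(type B): 1/2·1/4 + 1/2·1/2 = 3/8.
Similarly for Rh via the father's Rh distribution: P(Rh+) = 3/4.
Independent loci: 3/8 × 3/4 = 9/32.

9/32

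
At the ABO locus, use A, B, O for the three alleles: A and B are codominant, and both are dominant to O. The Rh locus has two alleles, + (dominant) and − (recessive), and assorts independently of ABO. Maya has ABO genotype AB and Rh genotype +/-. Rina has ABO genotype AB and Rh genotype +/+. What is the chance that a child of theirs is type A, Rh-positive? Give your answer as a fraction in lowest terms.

ABO cross AB × AB → offspring phenotypes: 1/4 A, 1/4 B, 1/2 AB.
Rh cross +/- × +/+ → 1 Rh+.
Independent loci: P(type A, Rh-positive) = 1/4 × 1 = 1/4.

1/4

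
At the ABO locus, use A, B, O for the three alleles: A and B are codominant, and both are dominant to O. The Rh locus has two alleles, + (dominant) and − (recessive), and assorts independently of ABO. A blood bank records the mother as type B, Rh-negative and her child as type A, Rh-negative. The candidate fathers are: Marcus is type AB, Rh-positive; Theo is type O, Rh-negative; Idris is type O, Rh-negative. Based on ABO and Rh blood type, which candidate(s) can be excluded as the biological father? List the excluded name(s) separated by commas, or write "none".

A candidate is excluded only if no genotype consistent with his phenotype could produce a type A, Rh-negative child with a type B, Rh-negative mother.
Theo (type O, Rh-): no genotype consistent with that phenotype can produce a type-A Rh- child with a type-B mother.
Idris (type O, Rh-): no genotype consistent with that phenotype can produce a type-A Rh- child with a type-B mother.

Theo, Idris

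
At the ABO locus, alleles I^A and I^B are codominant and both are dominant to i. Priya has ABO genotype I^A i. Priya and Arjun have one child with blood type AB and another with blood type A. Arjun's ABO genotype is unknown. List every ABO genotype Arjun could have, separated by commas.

I^A I^B, I^B i

For each candidate genotype of Arjun, check whether crossing it with I^A i can produce every observed child phenotype.
  I^A I^A → possible child types {A} ✗
  I^A I^B → possible child types {A, B, AB} ✓
  I^A i → possible child types {O, A} ✗
  I^B I^B → possible child types {B, AB} ✗
  I^B i → possible child types {O, A, B, AB} ✓
  i i → possible child types {O, A} ✗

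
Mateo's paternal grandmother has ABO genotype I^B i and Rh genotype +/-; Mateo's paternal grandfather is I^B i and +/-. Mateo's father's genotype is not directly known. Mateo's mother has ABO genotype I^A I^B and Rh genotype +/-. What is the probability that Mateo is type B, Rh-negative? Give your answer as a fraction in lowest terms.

Mateo's father's ABO genotype from I^B i × I^B i: 1/4 I^B I^B, 1/2 I^B i, 1/4 i i.
Crossing each possibility with the mother I^A I^B and summing P(type B): 1/4·1/2 + 1/2·1/2 + 1/4·1/2 = 1/2.
Similarly for Rh via the father's Rh distribution: P(Rh-) = 1/4.
Independent loci: 1/2 × 1/4 = 1/8.

1/8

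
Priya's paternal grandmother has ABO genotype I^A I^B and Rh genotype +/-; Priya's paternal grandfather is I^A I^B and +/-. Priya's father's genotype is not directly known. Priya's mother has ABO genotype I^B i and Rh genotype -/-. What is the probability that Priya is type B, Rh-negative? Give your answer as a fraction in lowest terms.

Priya's father's ABO genotype from I^A I^B × I^A I^B: 1/4 I^A I^A, 1/2 I^A I^B, 1/4 I^B I^B.
Crossing each possibility with the mother I^B i and summing P(type B): 1/4·0 + 1/2·1/2 + 1/4·1 = 1/2.
Similarly for Rh via the father's Rh distribution: P(Rh-) = 1/2.
Independent loci: 1/2 × 1/2 = 1/4.

1/4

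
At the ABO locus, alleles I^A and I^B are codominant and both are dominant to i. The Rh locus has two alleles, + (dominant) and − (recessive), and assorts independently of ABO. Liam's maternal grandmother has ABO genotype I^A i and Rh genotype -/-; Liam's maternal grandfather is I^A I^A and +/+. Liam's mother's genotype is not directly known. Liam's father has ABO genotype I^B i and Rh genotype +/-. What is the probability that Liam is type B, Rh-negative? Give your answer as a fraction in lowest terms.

1/32

Liam's mother's ABO genotype from I^A i × I^A I^A: 1/2 I^A I^A, 1/2 I^A i.
Crossing each possibility with the father I^B i and summing P(type B): 1/2·0 + 1/2·1/4 = 1/8.
Similarly for Rh via the mother's Rh distribution: P(Rh-) = 1/4.
Independent loci: 1/8 × 1/4 = 1/32.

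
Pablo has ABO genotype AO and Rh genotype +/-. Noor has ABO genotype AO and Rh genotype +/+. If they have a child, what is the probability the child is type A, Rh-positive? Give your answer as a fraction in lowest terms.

3/4

ABO cross AO × AO → offspring phenotypes: 1/4 O, 3/4 A.
Rh cross +/- × +/+ → 1 Rh+.
Independent loci: P(type A, Rh-positive) = 3/4 × 1 = 3/4.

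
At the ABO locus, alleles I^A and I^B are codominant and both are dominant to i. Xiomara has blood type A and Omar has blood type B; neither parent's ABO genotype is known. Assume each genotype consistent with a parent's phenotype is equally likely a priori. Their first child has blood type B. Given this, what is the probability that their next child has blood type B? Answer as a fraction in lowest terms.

5/12

Possible genotypes: Xiomara ∈ {I^A I^A, I^A i}; Omar ∈ {I^B I^B, I^B i}.
Weight each parental genotype pair by prior × P(type-B child):
  I^A i × I^B I^B: posterior weight 2/3; P(next child type B) = 1/2.
  I^A i × I^B i: posterior weight 1/3; P(next child type B) = 1/4.
Weighted sum = 5/12.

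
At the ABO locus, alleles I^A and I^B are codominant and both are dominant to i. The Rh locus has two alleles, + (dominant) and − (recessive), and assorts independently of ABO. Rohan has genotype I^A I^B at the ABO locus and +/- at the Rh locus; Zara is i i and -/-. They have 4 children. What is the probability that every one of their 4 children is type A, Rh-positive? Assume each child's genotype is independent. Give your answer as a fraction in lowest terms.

1/256

ABO cross I^A I^B × i i → 1/2 A, 1/2 B.
Rh cross +/- × -/- → 1/2 Rh+, 1/2 Rh-; so P(type A, Rh-positive) = 1/2 × 1/2 = 1/4 per child.
All 4 independent: (1/4)^4 = 1/256.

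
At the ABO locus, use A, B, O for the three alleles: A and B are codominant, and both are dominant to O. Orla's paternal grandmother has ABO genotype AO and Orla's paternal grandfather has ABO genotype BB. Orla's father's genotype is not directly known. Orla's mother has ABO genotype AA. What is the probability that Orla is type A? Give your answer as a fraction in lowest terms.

Orla's father's ABO genotype from AO × BB: 1/2 AB, 1/2 BO.
Crossing each possibility with the mother AA and summing P(type A): 1/2·1/2 + 1/2·1/2 = 1/2.

1/2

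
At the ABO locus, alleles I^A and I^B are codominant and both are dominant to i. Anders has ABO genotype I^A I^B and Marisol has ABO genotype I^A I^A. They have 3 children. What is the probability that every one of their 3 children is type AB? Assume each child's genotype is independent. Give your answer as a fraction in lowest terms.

ABO cross I^A I^B × I^A I^A → 1/2 A, 1/2 AB.
So P(type AB) = 1/2 per child.
All 3 independent: (1/2)^3 = 1/8.

1/8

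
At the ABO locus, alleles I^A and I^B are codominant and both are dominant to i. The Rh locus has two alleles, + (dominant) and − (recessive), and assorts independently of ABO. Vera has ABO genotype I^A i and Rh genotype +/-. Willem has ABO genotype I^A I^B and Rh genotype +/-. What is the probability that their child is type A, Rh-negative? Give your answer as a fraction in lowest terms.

ABO cross I^A i × I^A I^B → offspring phenotypes: 1/2 A, 1/4 B, 1/4 AB.
Rh cross +/- × +/- → 3/4 Rh+, 1/4 Rh-.
Independent loci: P(type A, Rh-negative) = 1/2 × 1/4 = 1/8.

1/8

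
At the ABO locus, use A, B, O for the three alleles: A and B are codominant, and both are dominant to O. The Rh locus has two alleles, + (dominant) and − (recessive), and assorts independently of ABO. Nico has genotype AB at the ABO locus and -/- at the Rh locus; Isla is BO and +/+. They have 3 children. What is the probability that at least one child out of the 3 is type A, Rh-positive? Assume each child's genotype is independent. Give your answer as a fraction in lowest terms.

37/64

ABO cross AB × BO → 1/4 A, 1/2 B, 1/4 AB.
Rh cross -/- × +/+ → 1 Rh+; so P(type A, Rh-positive) = 1/4 × 1 = 1/4 per child.
P(none) = (3/4)^3 = 27/64; P(at least one) = 1 − 27/64 = 37/64.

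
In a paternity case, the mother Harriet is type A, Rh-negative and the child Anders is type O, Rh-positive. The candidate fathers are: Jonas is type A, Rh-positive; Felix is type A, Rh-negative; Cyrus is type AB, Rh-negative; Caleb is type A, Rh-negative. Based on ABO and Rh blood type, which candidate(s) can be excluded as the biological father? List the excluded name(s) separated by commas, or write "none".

Felix, Cyrus, Caleb

A candidate is excluded only if no genotype consistent with his phenotype could produce a type O, Rh-positive child with a type A, Rh-negative mother.
Felix (type A, Rh-): no genotype consistent with that phenotype can produce a type-O Rh+ child with a type-A mother.
Cyrus (type AB, Rh-): no genotype consistent with that phenotype can produce a type-O Rh+ child with a type-A mother.
Caleb (type A, Rh-): no genotype consistent with that phenotype can produce a type-O Rh+ child with a type-A mother.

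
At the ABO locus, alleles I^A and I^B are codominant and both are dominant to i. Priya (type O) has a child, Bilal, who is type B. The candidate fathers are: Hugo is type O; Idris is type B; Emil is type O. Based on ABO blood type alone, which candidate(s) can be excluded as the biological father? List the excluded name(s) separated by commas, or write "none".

A candidate is excluded only if no genotype consistent with his phenotype could produce a type B child with a type O mother.
Hugo (type O): no genotype consistent with that phenotype can produce a type-B child with a type-O mother.
Emil (type O): no genotype consistent with that phenotype can produce a type-B child with a type-O mother.

Hugo, Emil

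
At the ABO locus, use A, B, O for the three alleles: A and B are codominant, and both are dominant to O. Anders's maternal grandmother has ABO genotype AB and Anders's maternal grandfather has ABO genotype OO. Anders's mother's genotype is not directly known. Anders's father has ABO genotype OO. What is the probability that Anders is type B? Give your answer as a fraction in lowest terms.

Anders's mother's ABO genotype from AB × OO: 1/2 AO, 1/2 BO.
Crossing each possibility with the father OO and summing P(type B): 1/2·0 + 1/2·1/2 = 1/4.

1/4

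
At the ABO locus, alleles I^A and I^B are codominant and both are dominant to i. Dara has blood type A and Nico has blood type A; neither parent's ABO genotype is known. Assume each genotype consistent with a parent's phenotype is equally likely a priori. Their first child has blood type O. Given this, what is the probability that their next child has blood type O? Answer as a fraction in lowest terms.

1/4

Possible genotypes: Dara ∈ {I^A I^A, I^A i}; Nico ∈ {I^A I^A, I^A i}.
Weight each parental genotype pair by prior × P(type-O child):
  I^A i × I^A i: posterior weight 1; P(next child type O) = 1/4.
Weighted sum = 1/4.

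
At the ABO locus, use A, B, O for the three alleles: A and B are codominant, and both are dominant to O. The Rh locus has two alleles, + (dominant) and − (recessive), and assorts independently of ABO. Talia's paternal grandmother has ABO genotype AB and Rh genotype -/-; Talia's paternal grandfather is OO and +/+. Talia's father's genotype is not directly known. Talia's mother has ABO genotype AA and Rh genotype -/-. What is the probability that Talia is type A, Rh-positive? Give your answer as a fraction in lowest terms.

Talia's father's ABO genotype from AB × OO: 1/2 AO, 1/2 BO.
Crossing each possibility with the mother AA and summing P(type A): 1/2·1 + 1/2·1/2 = 3/4.
Similarly for Rh via the father's Rh distribution: P(Rh+) = 1/2.
Independent loci: 3/4 × 1/2 = 3/8.

3/8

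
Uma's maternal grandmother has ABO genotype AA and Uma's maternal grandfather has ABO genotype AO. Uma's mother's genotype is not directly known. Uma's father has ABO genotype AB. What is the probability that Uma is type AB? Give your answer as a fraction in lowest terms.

3/8

Uma's mother's ABO genotype from AA × AO: 1/2 AA, 1/2 AO.
Crossing each possibility with the father AB and summing P(type AB): 1/2·1/2 + 1/2·1/4 = 3/8.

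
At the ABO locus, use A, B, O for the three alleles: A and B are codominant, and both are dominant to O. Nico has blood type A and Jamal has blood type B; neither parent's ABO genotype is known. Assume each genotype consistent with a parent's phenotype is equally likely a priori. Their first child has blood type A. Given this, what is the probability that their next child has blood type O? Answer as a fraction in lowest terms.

1/12

Possible genotypes: Nico ∈ {AA, AO}; Jamal ∈ {BB, BO}.
Weight each parental genotype pair by prior × P(type-A child):
  AA × BO: posterior weight 2/3; P(next child type O) = 0.
  AO × BO: posterior weight 1/3; P(next child type O) = 1/4.
Weighted sum = 1/12.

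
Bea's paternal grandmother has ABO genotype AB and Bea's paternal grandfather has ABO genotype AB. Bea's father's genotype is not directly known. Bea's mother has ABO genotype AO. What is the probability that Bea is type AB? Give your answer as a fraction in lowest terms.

1/4

Bea's father's ABO genotype from AB × AB: 1/4 AA, 1/2 AB, 1/4 BB.
Crossing each possibility with the mother AO and summing P(type AB): 1/4·0 + 1/2·1/4 + 1/4·1/2 = 1/4.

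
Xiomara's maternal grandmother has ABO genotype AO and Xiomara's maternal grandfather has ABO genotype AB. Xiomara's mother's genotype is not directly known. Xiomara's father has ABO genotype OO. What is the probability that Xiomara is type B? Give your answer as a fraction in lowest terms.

Xiomara's mother's ABO genotype from AO × AB: 1/4 AA, 1/4 AB, 1/4 AO, 1/4 BO.
Crossing each possibility with the father OO and summing P(type B): 1/4·0 + 1/4·1/2 + 1/4·0 + 1/4·1/2 = 1/4.

1/4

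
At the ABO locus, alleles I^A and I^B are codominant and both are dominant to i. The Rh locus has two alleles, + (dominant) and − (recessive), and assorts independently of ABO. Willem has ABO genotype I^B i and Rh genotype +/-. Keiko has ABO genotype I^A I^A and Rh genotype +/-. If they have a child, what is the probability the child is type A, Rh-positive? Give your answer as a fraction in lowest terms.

ABO cross I^B i × I^A I^A → offspring phenotypes: 1/2 A, 1/2 AB.
Rh cross +/- × +/- → 3/4 Rh+, 1/4 Rh-.
Independent loci: P(type A, Rh-positive) = 1/2 × 3/4 = 3/8.

3/8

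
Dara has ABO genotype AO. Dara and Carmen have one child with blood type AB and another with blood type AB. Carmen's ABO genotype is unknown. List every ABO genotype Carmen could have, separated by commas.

For each candidate genotype of Carmen, check whether crossing it with AO can produce every observed child phenotype.
  AA → possible child types {A} ✗
  AB → possible child types {A, B, AB} ✓
  AO → possible child types {O, A} ✗
  BB → possible child types {B, AB} ✓
  BO → possible child types {O, A, B, AB} ✓
  OO → possible child types {O, A} ✗

AB, BB, BO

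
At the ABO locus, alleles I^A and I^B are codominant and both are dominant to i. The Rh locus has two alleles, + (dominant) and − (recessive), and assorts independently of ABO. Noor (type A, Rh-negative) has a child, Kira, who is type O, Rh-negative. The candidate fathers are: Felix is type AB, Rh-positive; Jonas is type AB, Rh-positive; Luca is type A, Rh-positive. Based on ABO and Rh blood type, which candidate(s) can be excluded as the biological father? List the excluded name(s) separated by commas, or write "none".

A candidate is excluded only if no genotype consistent with his phenotype could produce a type O, Rh-negative child with a type A, Rh-negative mother.
Felix (type AB, Rh+): no genotype consistent with that phenotype can produce a type-O Rh- child with a type-A mother.
Jonas (type AB, Rh+): no genotype consistent with that phenotype can produce a type-O Rh- child with a type-A mother.

Felix, Jonas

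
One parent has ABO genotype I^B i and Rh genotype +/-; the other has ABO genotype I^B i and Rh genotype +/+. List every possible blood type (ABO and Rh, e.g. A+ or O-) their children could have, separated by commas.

Gametes from I^B i × I^B i give offspring ABO genotypes I^B I^B, I^B i, i i, i.e. phenotypes O, B.
Rh cross +/- × +/+ → phenotypes Rh+.
Combining independently: O+, B+.

O+, B+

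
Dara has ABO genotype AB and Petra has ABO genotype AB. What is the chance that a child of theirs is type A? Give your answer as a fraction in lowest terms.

1/4

ABO cross AB × AB → offspring phenotypes: 1/4 A, 1/4 B, 1/2 AB.
So P(type A) = 1/4.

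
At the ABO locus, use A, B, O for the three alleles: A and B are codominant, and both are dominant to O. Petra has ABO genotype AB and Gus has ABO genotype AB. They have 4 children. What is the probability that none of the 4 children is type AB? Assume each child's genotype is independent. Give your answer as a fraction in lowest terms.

1/16

ABO cross AB × AB → 1/4 A, 1/4 B, 1/2 AB.
So P(type AB) = 1/2 per child.
P(not type AB) = 1/2 for one child; (1/2)^4 = 1/16.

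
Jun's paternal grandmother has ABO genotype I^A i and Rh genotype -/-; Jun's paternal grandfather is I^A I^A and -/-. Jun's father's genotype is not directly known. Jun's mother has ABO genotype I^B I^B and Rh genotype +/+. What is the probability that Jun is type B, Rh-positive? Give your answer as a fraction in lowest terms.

Jun's father's ABO genotype from I^A i × I^A I^A: 1/2 I^A I^A, 1/2 I^A i.
Crossing each possibility with the mother I^B I^B and summing P(type B): 1/2·0 + 1/2·1/2 = 1/4.
Similarly for Rh via the father's Rh distribution: P(Rh+) = 1.
Independent loci: 1/4 × 1 = 1/4.

1/4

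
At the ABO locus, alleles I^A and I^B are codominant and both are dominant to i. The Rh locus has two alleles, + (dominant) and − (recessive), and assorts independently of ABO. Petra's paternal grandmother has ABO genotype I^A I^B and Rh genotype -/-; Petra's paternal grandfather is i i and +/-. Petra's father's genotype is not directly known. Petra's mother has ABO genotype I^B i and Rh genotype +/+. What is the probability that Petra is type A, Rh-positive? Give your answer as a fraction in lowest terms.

1/8

Petra's father's ABO genotype from I^A I^B × i i: 1/2 I^A i, 1/2 I^B i.
Crossing each possibility with the mother I^B i and summing P(type A): 1/2·1/4 + 1/2·0 = 1/8.
Similarly for Rh via the father's Rh distribution: P(Rh+) = 1.
Independent loci: 1/8 × 1 = 1/8.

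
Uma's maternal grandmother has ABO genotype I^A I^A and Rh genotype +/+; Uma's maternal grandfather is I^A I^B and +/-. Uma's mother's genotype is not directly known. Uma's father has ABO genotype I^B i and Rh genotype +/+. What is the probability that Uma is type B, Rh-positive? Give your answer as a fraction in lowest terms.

1/4

Uma's mother's ABO genotype from I^A I^A × I^A I^B: 1/2 I^A I^A, 1/2 I^A I^B.
Crossing each possibility with the father I^B i and summing P(type B): 1/2·0 + 1/2·1/2 = 1/4.
Similarly for Rh via the mother's Rh distribution: P(Rh+) = 1.
Independent loci: 1/4 × 1 = 1/4.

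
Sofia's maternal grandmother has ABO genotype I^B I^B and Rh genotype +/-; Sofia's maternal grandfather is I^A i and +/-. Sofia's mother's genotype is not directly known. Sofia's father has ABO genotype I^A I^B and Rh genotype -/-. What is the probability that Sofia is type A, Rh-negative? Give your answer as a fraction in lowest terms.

Sofia's mother's ABO genotype from I^B I^B × I^A i: 1/2 I^A I^B, 1/2 I^B i.
Crossing each possibility with the father I^A I^B and summing P(type A): 1/2·1/4 + 1/2·1/4 = 1/4.
Similarly for Rh via the mother's Rh distribution: P(Rh-) = 1/2.
Independent loci: 1/4 × 1/2 = 1/8.

1/8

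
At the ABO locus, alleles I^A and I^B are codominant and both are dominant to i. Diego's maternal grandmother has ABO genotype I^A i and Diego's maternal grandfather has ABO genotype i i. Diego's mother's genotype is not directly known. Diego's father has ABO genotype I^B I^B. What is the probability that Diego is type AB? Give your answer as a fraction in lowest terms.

1/4

Diego's mother's ABO genotype from I^A i × i i: 1/2 I^A i, 1/2 i i.
Crossing each possibility with the father I^B I^B and summing P(type AB): 1/2·1/2 + 1/2·0 = 1/4.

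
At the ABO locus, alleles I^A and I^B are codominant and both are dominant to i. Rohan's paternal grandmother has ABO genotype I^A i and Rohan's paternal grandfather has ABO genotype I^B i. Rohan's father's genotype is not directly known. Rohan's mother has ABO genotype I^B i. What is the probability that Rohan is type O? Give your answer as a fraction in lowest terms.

Rohan's father's ABO genotype from I^A i × I^B i: 1/4 I^A I^B, 1/4 I^A i, 1/4 I^B i, 1/4 i i.
Crossing each possibility with the mother I^B i and summing P(type O): 1/4·0 + 1/4·1/4 + 1/4·1/4 + 1/4·1/2 = 1/4.

1/4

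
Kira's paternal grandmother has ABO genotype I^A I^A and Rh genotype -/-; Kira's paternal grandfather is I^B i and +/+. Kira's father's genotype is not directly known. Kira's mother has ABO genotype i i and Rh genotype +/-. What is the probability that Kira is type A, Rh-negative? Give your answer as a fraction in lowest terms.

1/8

Kira's father's ABO genotype from I^A I^A × I^B i: 1/2 I^A I^B, 1/2 I^A i.
Crossing each possibility with the mother i i and summing P(type A): 1/2·1/2 + 1/2·1/2 = 1/2.
Similarly for Rh via the father's Rh distribution: P(Rh-) = 1/4.
Independent loci: 1/2 × 1/4 = 1/8.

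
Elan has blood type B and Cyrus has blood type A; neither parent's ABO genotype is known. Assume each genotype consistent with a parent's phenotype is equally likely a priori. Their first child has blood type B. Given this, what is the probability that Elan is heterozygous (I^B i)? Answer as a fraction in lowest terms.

Possible genotypes: Elan ∈ {I^B I^B, I^B i}; Cyrus ∈ {I^A I^A, I^A i}.
Weight each parental genotype pair by prior × P(type-B child):
  I^B I^B × I^A i: posterior weight 2/3.
  I^B i × I^A i: posterior weight 1/3.
Sum the posterior weight over pairs where Elan is I^B i: 1/3.

1/3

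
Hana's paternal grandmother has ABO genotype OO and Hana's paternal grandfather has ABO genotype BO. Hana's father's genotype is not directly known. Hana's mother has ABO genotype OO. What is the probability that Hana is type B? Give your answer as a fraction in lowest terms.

1/4

Hana's father's ABO genotype from OO × BO: 1/2 BO, 1/2 OO.
Crossing each possibility with the mother OO and summing P(type B): 1/2·1/2 + 1/2·0 = 1/4.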